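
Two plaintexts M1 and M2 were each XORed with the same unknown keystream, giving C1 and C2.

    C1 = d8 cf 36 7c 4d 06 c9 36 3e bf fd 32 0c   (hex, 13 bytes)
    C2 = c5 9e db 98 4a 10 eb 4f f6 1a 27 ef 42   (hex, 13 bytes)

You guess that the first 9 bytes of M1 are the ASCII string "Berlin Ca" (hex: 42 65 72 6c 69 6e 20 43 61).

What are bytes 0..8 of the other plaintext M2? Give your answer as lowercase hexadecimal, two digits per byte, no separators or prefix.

5f349f886e78023aa9

First, C1 ⊕ C2 = (M1 ⊕ K) ⊕ (M2 ⊕ K) = M1 ⊕ M2, so the key drops out. Then M2 = (M1 ⊕ M2) ⊕ M1 over the first 9 bytes.
byte 0: (d8 ^ c5) ^ 42 = 1d ^ 42 = 5f
byte 1: (cf ^ 9e) ^ 65 = 51 ^ 65 = 34
byte 2: (36 ^ db) ^ 72 = ed ^ 72 = 9f
byte 3: (7c ^ 98) ^ 6c = e4 ^ 6c = 88
byte 4: (4d ^ 4a) ^ 69 = 07 ^ 69 = 6e
byte 5: (06 ^ 10) ^ 6e = 16 ^ 6e = 78
byte 6: (c9 ^ eb) ^ 20 = 22 ^ 20 = 02
byte 7: (36 ^ 4f) ^ 43 = 79 ^ 43 = 3a
byte 8: (3e ^ f6) ^ 61 = c8 ^ 61 = a9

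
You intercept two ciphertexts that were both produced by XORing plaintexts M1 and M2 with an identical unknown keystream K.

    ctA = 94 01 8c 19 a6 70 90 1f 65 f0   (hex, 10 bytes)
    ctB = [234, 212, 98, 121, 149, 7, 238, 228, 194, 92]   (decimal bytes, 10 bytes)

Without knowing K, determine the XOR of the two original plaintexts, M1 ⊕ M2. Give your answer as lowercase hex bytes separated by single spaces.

ctA ⊕ ctB = (M1 ⊕ K) ⊕ (M2 ⊕ K) = M1 ⊕ M2 — the shared key cancels under XOR.
94 XOR ea = 7e
01 XOR d4 = d5
8c XOR 62 = ee
19 XOR 79 = 60
a6 XOR 95 = 33
70 XOR 07 = 77
90 XOR ee = 7e
1f XOR e4 = fb
65 XOR c2 = a7
f0 XOR 5c = ac

7e d5 ee 60 33 77 7e fb a7 ac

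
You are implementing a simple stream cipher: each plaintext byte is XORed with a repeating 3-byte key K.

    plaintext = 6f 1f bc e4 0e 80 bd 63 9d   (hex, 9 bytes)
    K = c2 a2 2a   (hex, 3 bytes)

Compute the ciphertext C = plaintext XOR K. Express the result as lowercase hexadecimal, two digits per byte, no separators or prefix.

The 3-byte key repeats, so the effective keystream is c2 a2 2a c2 a2 2a c2 a2 2a.
byte 0: 6f XOR c2 = ad
byte 1: 1f XOR a2 = bd
byte 2: bc XOR 2a = 96
byte 3: e4 XOR c2 = 26
byte 4: 0e XOR a2 = ac
byte 5: 80 XOR 2a = aa
byte 6: bd XOR c2 = 7f
byte 7: 63 XOR a2 = c1
byte 8: 9d XOR 2a = b7

adbd9626acaa7fc1b7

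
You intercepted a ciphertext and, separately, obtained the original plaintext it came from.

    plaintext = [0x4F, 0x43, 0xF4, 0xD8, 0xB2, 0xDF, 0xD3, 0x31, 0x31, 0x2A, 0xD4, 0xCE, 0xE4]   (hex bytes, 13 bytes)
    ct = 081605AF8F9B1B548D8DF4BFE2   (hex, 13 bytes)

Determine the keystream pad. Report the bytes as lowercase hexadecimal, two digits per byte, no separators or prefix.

4755f1773d44c865bca7207106

Since ct = plaintext ⊕ pad, XORing both sides with plaintext gives pad = plaintext ⊕ ct.
01001111 ⊕ 00001000 = 01000111
01000011 ⊕ 00010110 = 01010101
11110100 ⊕ 00000101 = 11110001
11011000 ⊕ 10101111 = 01110111
10110010 ⊕ 10001111 = 00111101
11011111 ⊕ 10011011 = 01000100
11010011 ⊕ 00011011 = 11001000
00110001 ⊕ 01010100 = 01100101
00110001 ⊕ 10001101 = 10111100
00101010 ⊕ 10001101 = 10100111
11010100 ⊕ 11110100 = 00100000
11001110 ⊕ 10111111 = 01110001
11100100 ⊕ 11100010 = 00000110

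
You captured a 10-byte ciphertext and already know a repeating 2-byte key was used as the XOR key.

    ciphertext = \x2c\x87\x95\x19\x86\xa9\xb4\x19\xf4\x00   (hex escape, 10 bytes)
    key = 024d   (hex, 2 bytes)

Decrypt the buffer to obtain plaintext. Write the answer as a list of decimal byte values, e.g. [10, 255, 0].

The 2-byte key repeats, so the effective keystream is 02 4d 02 4d 02 4d 02 4d 02 4d.
byte 0: 2c XOR 02 = 2e
byte 1: 87 XOR 4d = ca
byte 2: 95 XOR 02 = 97
byte 3: 19 XOR 4d = 54
byte 4: 86 XOR 02 = 84
byte 5: a9 XOR 4d = e4
byte 6: b4 XOR 02 = b6
byte 7: 19 XOR 4d = 54
byte 8: f4 XOR 02 = f6
byte 9: 00 XOR 4d = 4d

[46, 202, 151, 84, 132, 228, 182, 84, 246, 77]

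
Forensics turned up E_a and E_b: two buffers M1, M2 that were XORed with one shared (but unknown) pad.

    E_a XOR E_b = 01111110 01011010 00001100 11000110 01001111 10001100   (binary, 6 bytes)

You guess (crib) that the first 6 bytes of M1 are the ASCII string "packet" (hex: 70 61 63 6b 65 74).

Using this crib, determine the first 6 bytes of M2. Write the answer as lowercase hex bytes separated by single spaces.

Since E_a ⊕ E_b = M1 ⊕ M2, XORing with the guessed M1 bytes yields the corresponding M2 bytes: M2 = (E_a ⊕ E_b) ⊕ M1.
7e ⊕ 70 = 0e
5a ⊕ 61 = 3b
0c ⊕ 63 = 6f
c6 ⊕ 6b = ad
4f ⊕ 65 = 2a
8c ⊕ 74 = f8

0e 3b 6f ad 2a f8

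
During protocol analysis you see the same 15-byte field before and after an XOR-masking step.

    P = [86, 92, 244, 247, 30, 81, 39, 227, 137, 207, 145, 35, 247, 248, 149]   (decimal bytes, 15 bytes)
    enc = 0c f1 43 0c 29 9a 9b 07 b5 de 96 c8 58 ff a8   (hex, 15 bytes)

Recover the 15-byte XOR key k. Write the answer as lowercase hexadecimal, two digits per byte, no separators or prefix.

5aadb7fb37cbbce43c1107ebaf073d

Since enc = P ⊕ k, XORing both sides with P gives k = P ⊕ enc.
56 ^ 0c = 5a
5c ^ f1 = ad
f4 ^ 43 = b7
f7 ^ 0c = fb
1e ^ 29 = 37
51 ^ 9a = cb
27 ^ 9b = bc
e3 ^ 07 = e4
89 ^ b5 = 3c
cf ^ de = 11
91 ^ 96 = 07
23 ^ c8 = eb
f7 ^ 58 = af
f8 ^ ff = 07
95 ^ a8 = 3d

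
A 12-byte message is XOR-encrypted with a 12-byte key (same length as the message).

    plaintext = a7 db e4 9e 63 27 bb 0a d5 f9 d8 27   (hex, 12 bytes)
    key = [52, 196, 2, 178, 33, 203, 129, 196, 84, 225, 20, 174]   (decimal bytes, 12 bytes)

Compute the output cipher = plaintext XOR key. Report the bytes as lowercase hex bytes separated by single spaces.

XOR is its own inverse, so applying the key byte-wise gives the result directly.
10100111 ^ 00110100 = 10010011
11011011 ^ 11000100 = 00011111
11100100 ^ 00000010 = 11100110
10011110 ^ 10110010 = 00101100
01100011 ^ 00100001 = 01000010
00100111 ^ 11001011 = 11101100
10111011 ^ 10000001 = 00111010
00001010 ^ 11000100 = 11001110
11010101 ^ 01010100 = 10000001
11111001 ^ 11100001 = 00011000
11011000 ^ 00010100 = 11001100
00100111 ^ 10101110 = 10001001

93 1f e6 2c 42 ec 3a ce 81 18 cc 89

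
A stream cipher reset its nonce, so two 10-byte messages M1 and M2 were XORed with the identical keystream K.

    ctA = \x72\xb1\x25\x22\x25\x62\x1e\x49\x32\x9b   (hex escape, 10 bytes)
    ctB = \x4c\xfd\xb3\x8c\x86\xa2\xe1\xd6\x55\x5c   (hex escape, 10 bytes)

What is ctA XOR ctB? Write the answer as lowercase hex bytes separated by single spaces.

ctA ⊕ ctB = (M1 ⊕ K) ⊕ (M2 ⊕ K) = M1 ⊕ M2 — the shared key cancels under XOR.
byte 0: 72 ⊕ 4c = 3e
byte 1: b1 ⊕ fd = 4c
byte 2: 25 ⊕ b3 = 96
byte 3: 22 ⊕ 8c = ae
byte 4: 25 ⊕ 86 = a3
byte 5: 62 ⊕ a2 = c0
byte 6: 1e ⊕ e1 = ff
byte 7: 49 ⊕ d6 = 9f
byte 8: 32 ⊕ 55 = 67
byte 9: 9b ⊕ 5c = c7

3e 4c 96 ae a3 c0 ff 9f 67 c7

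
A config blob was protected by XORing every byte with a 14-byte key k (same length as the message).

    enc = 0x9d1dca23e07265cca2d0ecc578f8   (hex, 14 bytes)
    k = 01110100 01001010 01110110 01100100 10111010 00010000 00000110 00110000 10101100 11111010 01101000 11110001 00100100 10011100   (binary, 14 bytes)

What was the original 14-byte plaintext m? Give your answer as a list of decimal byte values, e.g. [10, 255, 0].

XOR is its own inverse, so applying the key byte-wise gives the result directly.
9d XOR 74 = e9
1d XOR 4a = 57
ca XOR 76 = bc
23 XOR 64 = 47
e0 XOR ba = 5a
72 XOR 10 = 62
65 XOR 06 = 63
cc XOR 30 = fc
a2 XOR ac = 0e
d0 XOR fa = 2a
ec XOR 68 = 84
c5 XOR f1 = 34
78 XOR 24 = 5c
f8 XOR 9c = 64

[233, 87, 188, 71, 90, 98, 99, 252, 14, 42, 132, 52, 92, 100]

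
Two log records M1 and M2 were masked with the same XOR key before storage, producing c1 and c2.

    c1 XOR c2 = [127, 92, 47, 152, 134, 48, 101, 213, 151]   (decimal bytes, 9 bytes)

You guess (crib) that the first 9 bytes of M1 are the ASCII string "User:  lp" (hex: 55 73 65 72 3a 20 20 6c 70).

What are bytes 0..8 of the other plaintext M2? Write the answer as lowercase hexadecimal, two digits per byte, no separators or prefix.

Since c1 ⊕ c2 = M1 ⊕ M2, XORing with the guessed M1 bytes yields the corresponding M2 bytes: M2 = (c1 ⊕ c2) ⊕ M1.
byte 0: 7f ^ 55 = 2a
byte 1: 5c ^ 73 = 2f
byte 2: 2f ^ 65 = 4a
byte 3: 98 ^ 72 = ea
byte 4: 86 ^ 3a = bc
byte 5: 30 ^ 20 = 10
byte 6: 65 ^ 20 = 45
byte 7: d5 ^ 6c = b9
byte 8: 97 ^ 70 = e7

2a2f4aeabc1045b9e7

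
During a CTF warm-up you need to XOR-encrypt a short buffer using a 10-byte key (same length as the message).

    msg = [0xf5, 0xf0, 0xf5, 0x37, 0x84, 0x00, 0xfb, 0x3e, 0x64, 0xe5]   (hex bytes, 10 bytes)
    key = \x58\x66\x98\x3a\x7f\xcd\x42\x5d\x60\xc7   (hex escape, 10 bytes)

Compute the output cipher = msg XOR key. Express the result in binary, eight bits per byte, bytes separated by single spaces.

10101101 10010110 01101101 00001101 11111011 11001101 10111001 01100011 00000100 00100010

XOR is its own inverse, so applying the key byte-wise gives the result directly.
f5 xor 58 = ad
f0 xor 66 = 96
f5 xor 98 = 6d
37 xor 3a = 0d
84 xor 7f = fb
00 xor cd = cd
fb xor 42 = b9
3e xor 5d = 63
64 xor 60 = 04
e5 xor c7 = 22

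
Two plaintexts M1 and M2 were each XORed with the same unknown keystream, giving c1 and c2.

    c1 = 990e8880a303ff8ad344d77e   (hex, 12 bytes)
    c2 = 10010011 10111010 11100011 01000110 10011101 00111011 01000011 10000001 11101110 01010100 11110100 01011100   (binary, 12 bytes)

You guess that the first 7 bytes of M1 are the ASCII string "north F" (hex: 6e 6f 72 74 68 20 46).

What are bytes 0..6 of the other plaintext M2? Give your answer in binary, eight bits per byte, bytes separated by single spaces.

First, c1 ⊕ c2 = (M1 ⊕ K) ⊕ (M2 ⊕ K) = M1 ⊕ M2, so the key drops out. Then M2 = (M1 ⊕ M2) ⊕ M1 over the first 7 bytes.
byte 0: (99 ⊕ 93) ⊕ 6e = 0a ⊕ 6e = 64
byte 1: (0e ⊕ ba) ⊕ 6f = b4 ⊕ 6f = db
byte 2: (88 ⊕ e3) ⊕ 72 = 6b ⊕ 72 = 19
byte 3: (80 ⊕ 46) ⊕ 74 = c6 ⊕ 74 = b2
byte 4: (a3 ⊕ 9d) ⊕ 68 = 3e ⊕ 68 = 56
byte 5: (03 ⊕ 3b) ⊕ 20 = 38 ⊕ 20 = 18
byte 6: (ff ⊕ 43) ⊕ 46 = bc ⊕ 46 = fa

01100100 11011011 00011001 10110010 01010110 00011000 11111010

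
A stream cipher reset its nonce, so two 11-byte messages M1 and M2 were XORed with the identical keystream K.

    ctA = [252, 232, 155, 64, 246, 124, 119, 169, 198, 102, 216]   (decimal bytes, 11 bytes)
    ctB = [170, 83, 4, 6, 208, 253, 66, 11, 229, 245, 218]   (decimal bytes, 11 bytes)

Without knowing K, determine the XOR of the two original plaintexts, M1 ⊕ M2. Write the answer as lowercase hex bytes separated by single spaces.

56 bb 9f 46 26 81 35 a2 23 93 02

ctA ⊕ ctB = (M1 ⊕ K) ⊕ (M2 ⊕ K) = M1 ⊕ M2 — the shared key cancels under XOR.
fc XOR aa = 56
e8 XOR 53 = bb
9b XOR 04 = 9f
40 XOR 06 = 46
f6 XOR d0 = 26
7c XOR fd = 81
77 XOR 42 = 35
a9 XOR 0b = a2
c6 XOR e5 = 23
66 XOR f5 = 93
d8 XOR da = 02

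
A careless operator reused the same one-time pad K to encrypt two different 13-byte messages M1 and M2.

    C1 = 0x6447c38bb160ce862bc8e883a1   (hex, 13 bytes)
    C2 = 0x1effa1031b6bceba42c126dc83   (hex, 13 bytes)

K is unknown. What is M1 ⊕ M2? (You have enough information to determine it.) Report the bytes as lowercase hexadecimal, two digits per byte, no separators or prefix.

C1 ⊕ C2 = (M1 ⊕ K) ⊕ (M2 ⊕ K) = M1 ⊕ M2 — the shared key cancels under XOR.
64 ⊕ 1e = 7a
47 ⊕ ff = b8
c3 ⊕ a1 = 62
8b ⊕ 03 = 88
b1 ⊕ 1b = aa
60 ⊕ 6b = 0b
ce ⊕ ce = 00
86 ⊕ ba = 3c
2b ⊕ 42 = 69
c8 ⊕ c1 = 09
e8 ⊕ 26 = ce
83 ⊕ dc = 5f
a1 ⊕ 83 = 22

7ab86288aa0b003c6909ce5f22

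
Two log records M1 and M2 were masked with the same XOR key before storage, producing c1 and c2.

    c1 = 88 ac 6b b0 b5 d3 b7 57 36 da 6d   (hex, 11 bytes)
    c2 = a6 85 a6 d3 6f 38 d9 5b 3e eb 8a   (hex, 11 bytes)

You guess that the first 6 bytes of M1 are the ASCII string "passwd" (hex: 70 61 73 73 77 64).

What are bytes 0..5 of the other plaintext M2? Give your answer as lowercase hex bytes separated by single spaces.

5e 48 be 10 ad 8f

First, c1 ⊕ c2 = (M1 ⊕ K) ⊕ (M2 ⊕ K) = M1 ⊕ M2, so the key drops out. Then M2 = (M1 ⊕ M2) ⊕ M1 over the first 6 bytes.
byte 0: (88 XOR a6) XOR 70 = 2e XOR 70 = 5e
byte 1: (ac XOR 85) XOR 61 = 29 XOR 61 = 48
byte 2: (6b XOR a6) XOR 73 = cd XOR 73 = be
byte 3: (b0 XOR d3) XOR 73 = 63 XOR 73 = 10
byte 4: (b5 XOR 6f) XOR 77 = da XOR 77 = ad
byte 5: (d3 XOR 38) XOR 64 = eb XOR 64 = 8f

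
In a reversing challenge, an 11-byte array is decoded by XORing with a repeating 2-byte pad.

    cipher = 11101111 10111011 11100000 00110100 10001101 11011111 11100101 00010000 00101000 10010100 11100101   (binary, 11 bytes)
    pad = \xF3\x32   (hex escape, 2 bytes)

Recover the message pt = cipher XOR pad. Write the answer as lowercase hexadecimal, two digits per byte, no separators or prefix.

The 2-byte key repeats, so the effective keystream is f3 32 f3 32 f3 32 f3 32 f3 32 f3.
byte 0: ef ^ f3 = 1c
byte 1: bb ^ 32 = 89
byte 2: e0 ^ f3 = 13
byte 3: 34 ^ 32 = 06
byte 4: 8d ^ f3 = 7e
byte 5: df ^ 32 = ed
byte 6: e5 ^ f3 = 16
byte 7: 10 ^ 32 = 22
byte 8: 28 ^ f3 = db
byte 9: 94 ^ 32 = a6
byte 10: e5 ^ f3 = 16

1c8913067eed1622dba616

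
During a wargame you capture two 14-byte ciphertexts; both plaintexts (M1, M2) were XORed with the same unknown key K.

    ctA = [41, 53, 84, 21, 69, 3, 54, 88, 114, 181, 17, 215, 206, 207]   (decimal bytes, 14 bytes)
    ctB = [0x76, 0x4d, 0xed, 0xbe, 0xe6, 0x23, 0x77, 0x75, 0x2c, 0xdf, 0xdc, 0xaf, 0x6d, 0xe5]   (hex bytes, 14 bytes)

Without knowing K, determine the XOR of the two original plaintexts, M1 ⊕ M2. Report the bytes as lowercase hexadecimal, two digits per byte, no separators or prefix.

5f78b9aba320412d5e6acd78a32a

ctA ⊕ ctB = (M1 ⊕ K) ⊕ (M2 ⊕ K) = M1 ⊕ M2 — the shared key cancels under XOR.
29 XOR 76 = 5f
35 XOR 4d = 78
54 XOR ed = b9
15 XOR be = ab
45 XOR e6 = a3
03 XOR 23 = 20
36 XOR 77 = 41
58 XOR 75 = 2d
72 XOR 2c = 5e
b5 XOR df = 6a
11 XOR dc = cd
d7 XOR af = 78
ce XOR 6d = a3
cf XOR e5 = 2a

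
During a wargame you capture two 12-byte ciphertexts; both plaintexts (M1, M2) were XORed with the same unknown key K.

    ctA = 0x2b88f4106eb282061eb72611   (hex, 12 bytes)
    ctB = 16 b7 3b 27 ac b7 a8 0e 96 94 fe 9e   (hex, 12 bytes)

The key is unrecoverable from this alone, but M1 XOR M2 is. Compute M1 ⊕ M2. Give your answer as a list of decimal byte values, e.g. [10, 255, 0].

[61, 63, 207, 55, 194, 5, 42, 8, 136, 35, 216, 143]

ctA ⊕ ctB = (M1 ⊕ K) ⊕ (M2 ⊕ K) = M1 ⊕ M2 — the shared key cancels under XOR.
byte 0: 00101011 ^ 00010110 = 00111101
byte 1: 10001000 ^ 10110111 = 00111111
byte 2: 11110100 ^ 00111011 = 11001111
byte 3: 00010000 ^ 00100111 = 00110111
byte 4: 01101110 ^ 10101100 = 11000010
byte 5: 10110010 ^ 10110111 = 00000101
byte 6: 10000010 ^ 10101000 = 00101010
byte 7: 00000110 ^ 00001110 = 00001000
byte 8: 00011110 ^ 10010110 = 10001000
byte 9: 10110111 ^ 10010100 = 00100011
byte 10: 00100110 ^ 11111110 = 11011000
byte 11: 00010001 ^ 10011110 = 10001111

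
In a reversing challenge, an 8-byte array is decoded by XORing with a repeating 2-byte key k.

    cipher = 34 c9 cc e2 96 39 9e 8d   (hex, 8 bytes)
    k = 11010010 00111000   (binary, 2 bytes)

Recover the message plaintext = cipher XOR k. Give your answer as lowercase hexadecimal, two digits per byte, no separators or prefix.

e6f11eda44014cb5

The 2-byte key repeats, so the effective keystream is d2 38 d2 38 d2 38 d2 38.
byte 0: 34 XOR d2 = e6
byte 1: c9 XOR 38 = f1
byte 2: cc XOR d2 = 1e
byte 3: e2 XOR 38 = da
byte 4: 96 XOR d2 = 44
byte 5: 39 XOR 38 = 01
byte 6: 9e XOR d2 = 4c
byte 7: 8d XOR 38 = b5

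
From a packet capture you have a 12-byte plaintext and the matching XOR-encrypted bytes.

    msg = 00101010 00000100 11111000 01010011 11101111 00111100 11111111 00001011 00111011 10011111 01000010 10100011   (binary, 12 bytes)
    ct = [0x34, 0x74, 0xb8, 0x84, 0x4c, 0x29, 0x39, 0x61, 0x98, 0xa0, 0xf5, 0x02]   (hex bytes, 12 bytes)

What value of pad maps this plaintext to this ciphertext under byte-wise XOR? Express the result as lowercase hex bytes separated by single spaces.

Since ct = msg ⊕ pad, XORing both sides with msg gives pad = msg ⊕ ct.
2a XOR 34 = 1e
04 XOR 74 = 70
f8 XOR b8 = 40
53 XOR 84 = d7
ef XOR 4c = a3
3c XOR 29 = 15
ff XOR 39 = c6
0b XOR 61 = 6a
3b XOR 98 = a3
9f XOR a0 = 3f
42 XOR f5 = b7
a3 XOR 02 = a1

1e 70 40 d7 a3 15 c6 6a a3 3f b7 a1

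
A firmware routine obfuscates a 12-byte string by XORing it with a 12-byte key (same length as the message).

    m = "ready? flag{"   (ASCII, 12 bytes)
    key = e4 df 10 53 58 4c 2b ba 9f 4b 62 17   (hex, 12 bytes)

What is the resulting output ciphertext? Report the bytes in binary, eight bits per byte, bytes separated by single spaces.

10010110 10111010 01110001 00110111 00100001 01110011 00001011 11011100 11110011 00101010 00000101 01101100

72 xor e4 = 96
65 xor df = ba
61 xor 10 = 71
64 xor 53 = 37
79 xor 58 = 21
3f xor 4c = 73
20 xor 2b = 0b
66 xor ba = dc
6c xor 9f = f3
61 xor 4b = 2a
67 xor 62 = 05
7b xor 17 = 6c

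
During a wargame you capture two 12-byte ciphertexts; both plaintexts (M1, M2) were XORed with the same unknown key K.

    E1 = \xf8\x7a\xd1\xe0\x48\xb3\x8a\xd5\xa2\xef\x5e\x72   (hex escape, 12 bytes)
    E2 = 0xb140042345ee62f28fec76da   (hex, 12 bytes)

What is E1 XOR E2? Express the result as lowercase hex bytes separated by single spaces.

E1 ⊕ E2 = (M1 ⊕ K) ⊕ (M2 ⊕ K) = M1 ⊕ M2 — the shared key cancels under XOR.
byte 0: 11111000 xor 10110001 = 01001001
byte 1: 01111010 xor 01000000 = 00111010
byte 2: 11010001 xor 00000100 = 11010101
byte 3: 11100000 xor 00100011 = 11000011
byte 4: 01001000 xor 01000101 = 00001101
byte 5: 10110011 xor 11101110 = 01011101
byte 6: 10001010 xor 01100010 = 11101000
byte 7: 11010101 xor 11110010 = 00100111
byte 8: 10100010 xor 10001111 = 00101101
byte 9: 11101111 xor 11101100 = 00000011
byte 10: 01011110 xor 01110110 = 00101000
byte 11: 01110010 xor 11011010 = 10101000

49 3a d5 c3 0d 5d e8 27 2d 03 28 a8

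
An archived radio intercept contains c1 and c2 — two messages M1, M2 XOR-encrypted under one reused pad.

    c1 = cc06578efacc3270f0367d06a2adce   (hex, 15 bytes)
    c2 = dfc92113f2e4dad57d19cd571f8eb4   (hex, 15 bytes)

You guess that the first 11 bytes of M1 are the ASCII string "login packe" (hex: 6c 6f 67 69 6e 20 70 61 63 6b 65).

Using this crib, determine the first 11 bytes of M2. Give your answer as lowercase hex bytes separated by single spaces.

7f a0 11 f4 66 08 98 c4 ee 44 d5

First, c1 ⊕ c2 = (M1 ⊕ K) ⊕ (M2 ⊕ K) = M1 ⊕ M2, so the key drops out. Then M2 = (M1 ⊕ M2) ⊕ M1 over the first 11 bytes.
byte 0: (cc XOR df) XOR 6c = 13 XOR 6c = 7f
byte 1: (06 XOR c9) XOR 6f = cf XOR 6f = a0
byte 2: (57 XOR 21) XOR 67 = 76 XOR 67 = 11
byte 3: (8e XOR 13) XOR 69 = 9d XOR 69 = f4
byte 4: (fa XOR f2) XOR 6e = 08 XOR 6e = 66
byte 5: (cc XOR e4) XOR 20 = 28 XOR 20 = 08
byte 6: (32 XOR da) XOR 70 = e8 XOR 70 = 98
byte 7: (70 XOR d5) XOR 61 = a5 XOR 61 = c4
byte 8: (f0 XOR 7d) XOR 63 = 8d XOR 63 = ee
byte 9: (36 XOR 19) XOR 6b = 2f XOR 6b = 44
byte 10: (7d XOR cd) XOR 65 = b0 XOR 65 = d5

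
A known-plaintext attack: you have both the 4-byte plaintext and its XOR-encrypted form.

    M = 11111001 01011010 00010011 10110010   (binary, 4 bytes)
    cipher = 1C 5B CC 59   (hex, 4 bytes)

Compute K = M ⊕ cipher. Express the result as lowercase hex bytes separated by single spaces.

Since cipher = M ⊕ K, XORing both sides with M gives K = M ⊕ cipher.
f9 XOR 1c = e5
5a XOR 5b = 01
13 XOR cc = df
b2 XOR 59 = eb

e5 01 df eb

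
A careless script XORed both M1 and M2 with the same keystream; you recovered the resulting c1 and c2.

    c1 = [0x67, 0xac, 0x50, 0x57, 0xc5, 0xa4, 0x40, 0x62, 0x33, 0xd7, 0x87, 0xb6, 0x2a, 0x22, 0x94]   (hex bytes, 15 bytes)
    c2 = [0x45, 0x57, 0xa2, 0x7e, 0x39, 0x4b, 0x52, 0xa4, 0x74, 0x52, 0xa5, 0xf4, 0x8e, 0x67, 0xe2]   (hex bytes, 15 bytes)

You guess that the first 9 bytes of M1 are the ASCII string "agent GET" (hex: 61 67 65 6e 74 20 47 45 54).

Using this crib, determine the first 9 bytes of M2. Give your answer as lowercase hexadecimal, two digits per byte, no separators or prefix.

439c974788cf558313

First, c1 ⊕ c2 = (M1 ⊕ K) ⊕ (M2 ⊕ K) = M1 ⊕ M2, so the key drops out. Then M2 = (M1 ⊕ M2) ⊕ M1 over the first 9 bytes.
byte 0: (67 ⊕ 45) ⊕ 61 = 22 ⊕ 61 = 43
byte 1: (ac ⊕ 57) ⊕ 67 = fb ⊕ 67 = 9c
byte 2: (50 ⊕ a2) ⊕ 65 = f2 ⊕ 65 = 97
byte 3: (57 ⊕ 7e) ⊕ 6e = 29 ⊕ 6e = 47
byte 4: (c5 ⊕ 39) ⊕ 74 = fc ⊕ 74 = 88
byte 5: (a4 ⊕ 4b) ⊕ 20 = ef ⊕ 20 = cf
byte 6: (40 ⊕ 52) ⊕ 47 = 12 ⊕ 47 = 55
byte 7: (62 ⊕ a4) ⊕ 45 = c6 ⊕ 45 = 83
byte 8: (33 ⊕ 74) ⊕ 54 = 47 ⊕ 54 = 13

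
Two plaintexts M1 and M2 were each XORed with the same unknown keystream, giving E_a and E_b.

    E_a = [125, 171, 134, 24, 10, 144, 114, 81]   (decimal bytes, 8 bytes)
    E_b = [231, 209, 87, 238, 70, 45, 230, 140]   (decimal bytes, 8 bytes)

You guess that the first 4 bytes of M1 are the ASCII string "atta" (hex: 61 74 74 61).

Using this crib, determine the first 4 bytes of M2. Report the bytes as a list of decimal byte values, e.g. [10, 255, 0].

First, E_a ⊕ E_b = (M1 ⊕ K) ⊕ (M2 ⊕ K) = M1 ⊕ M2, so the key drops out. Then M2 = (M1 ⊕ M2) ⊕ M1 over the first 4 bytes.
byte 0: (7d xor e7) xor 61 = 9a xor 61 = fb
byte 1: (ab xor d1) xor 74 = 7a xor 74 = 0e
byte 2: (86 xor 57) xor 74 = d1 xor 74 = a5
byte 3: (18 xor ee) xor 61 = f6 xor 61 = 97

[251, 14, 165, 151]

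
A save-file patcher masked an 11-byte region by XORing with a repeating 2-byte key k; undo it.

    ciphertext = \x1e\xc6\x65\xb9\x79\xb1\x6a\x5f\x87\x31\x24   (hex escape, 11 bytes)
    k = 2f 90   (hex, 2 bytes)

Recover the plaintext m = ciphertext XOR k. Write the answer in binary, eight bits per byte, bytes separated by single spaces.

The 2-byte key repeats, so the effective keystream is 2f 90 2f 90 2f 90 2f 90 2f 90 2f.
byte 0:  30 XOR  47 =  49
byte 1: 198 XOR 144 =  86
byte 2: 101 XOR  47 =  74
byte 3: 185 XOR 144 =  41
byte 4: 121 XOR  47 =  86
byte 5: 177 XOR 144 =  33
byte 6: 106 XOR  47 =  69
byte 7:  95 XOR 144 = 207
byte 8: 135 XOR  47 = 168
byte 9:  49 XOR 144 = 161
byte 10:  36 XOR  47 =  11

00110001 01010110 01001010 00101001 01010110 00100001 01000101 11001111 10101000 10100001 00001011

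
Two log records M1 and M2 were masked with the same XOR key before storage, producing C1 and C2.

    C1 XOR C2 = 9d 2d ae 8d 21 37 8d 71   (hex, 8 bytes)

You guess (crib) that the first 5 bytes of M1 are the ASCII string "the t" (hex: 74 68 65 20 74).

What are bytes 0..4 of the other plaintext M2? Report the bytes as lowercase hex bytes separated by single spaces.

Since C1 ⊕ C2 = M1 ⊕ M2, XORing with the guessed M1 bytes yields the corresponding M2 bytes: M2 = (C1 ⊕ C2) ⊕ M1.
9d xor 74 = e9
2d xor 68 = 45
ae xor 65 = cb
8d xor 20 = ad
21 xor 74 = 55

e9 45 cb ad 55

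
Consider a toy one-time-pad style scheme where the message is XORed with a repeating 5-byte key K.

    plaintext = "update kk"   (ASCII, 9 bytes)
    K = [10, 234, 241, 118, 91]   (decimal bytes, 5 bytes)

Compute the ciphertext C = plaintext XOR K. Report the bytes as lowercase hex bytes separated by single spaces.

7f 9a 95 17 2f 6f ca 9a 1d

The 5-byte key repeats, so the effective keystream is 0a ea f1 76 5b 0a ea f1 76.
byte 0: 117 xor  10 = 127
byte 1: 112 xor 234 = 154
byte 2: 100 xor 241 = 149
byte 3:  97 xor 118 =  23
byte 4: 116 xor  91 =  47
byte 5: 101 xor  10 = 111
byte 6:  32 xor 234 = 202
byte 7: 107 xor 241 = 154
byte 8: 107 xor 118 =  29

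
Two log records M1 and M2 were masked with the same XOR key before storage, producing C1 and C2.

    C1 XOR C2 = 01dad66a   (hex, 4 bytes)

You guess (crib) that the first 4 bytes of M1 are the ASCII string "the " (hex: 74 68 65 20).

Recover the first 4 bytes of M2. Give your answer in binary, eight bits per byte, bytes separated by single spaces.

Since C1 ⊕ C2 = M1 ⊕ M2, XORing with the guessed M1 bytes yields the corresponding M2 bytes: M2 = (C1 ⊕ C2) ⊕ M1.
01 XOR 74 = 75
da XOR 68 = b2
d6 XOR 65 = b3
6a XOR 20 = 4a

01110101 10110010 10110011 01001010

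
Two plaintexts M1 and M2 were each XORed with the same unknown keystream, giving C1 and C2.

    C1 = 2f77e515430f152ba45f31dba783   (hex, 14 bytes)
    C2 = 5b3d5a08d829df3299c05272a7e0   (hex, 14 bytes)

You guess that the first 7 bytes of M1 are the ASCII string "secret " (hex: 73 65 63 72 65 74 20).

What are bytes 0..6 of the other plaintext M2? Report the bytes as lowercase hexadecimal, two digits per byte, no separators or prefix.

072fdc6ffe52ea

First, C1 ⊕ C2 = (M1 ⊕ K) ⊕ (M2 ⊕ K) = M1 ⊕ M2, so the key drops out. Then M2 = (M1 ⊕ M2) ⊕ M1 over the first 7 bytes.
byte 0: (2f xor 5b) xor 73 = 74 xor 73 = 07
byte 1: (77 xor 3d) xor 65 = 4a xor 65 = 2f
byte 2: (e5 xor 5a) xor 63 = bf xor 63 = dc
byte 3: (15 xor 08) xor 72 = 1d xor 72 = 6f
byte 4: (43 xor d8) xor 65 = 9b xor 65 = fe
byte 5: (0f xor 29) xor 74 = 26 xor 74 = 52
byte 6: (15 xor df) xor 20 = ca xor 20 = ea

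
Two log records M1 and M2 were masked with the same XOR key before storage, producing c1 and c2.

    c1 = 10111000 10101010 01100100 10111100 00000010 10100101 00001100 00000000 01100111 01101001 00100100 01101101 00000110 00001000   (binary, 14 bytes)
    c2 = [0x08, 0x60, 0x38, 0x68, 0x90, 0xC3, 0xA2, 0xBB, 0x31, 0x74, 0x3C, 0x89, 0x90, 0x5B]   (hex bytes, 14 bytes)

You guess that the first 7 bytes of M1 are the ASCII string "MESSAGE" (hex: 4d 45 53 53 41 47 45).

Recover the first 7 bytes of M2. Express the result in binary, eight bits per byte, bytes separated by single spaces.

First, c1 ⊕ c2 = (M1 ⊕ K) ⊕ (M2 ⊕ K) = M1 ⊕ M2, so the key drops out. Then M2 = (M1 ⊕ M2) ⊕ M1 over the first 7 bytes.
byte 0: (b8 XOR 08) XOR 4d = b0 XOR 4d = fd
byte 1: (aa XOR 60) XOR 45 = ca XOR 45 = 8f
byte 2: (64 XOR 38) XOR 53 = 5c XOR 53 = 0f
byte 3: (bc XOR 68) XOR 53 = d4 XOR 53 = 87
byte 4: (02 XOR 90) XOR 41 = 92 XOR 41 = d3
byte 5: (a5 XOR c3) XOR 47 = 66 XOR 47 = 21
byte 6: (0c XOR a2) XOR 45 = ae XOR 45 = eb

11111101 10001111 00001111 10000111 11010011 00100001 11101011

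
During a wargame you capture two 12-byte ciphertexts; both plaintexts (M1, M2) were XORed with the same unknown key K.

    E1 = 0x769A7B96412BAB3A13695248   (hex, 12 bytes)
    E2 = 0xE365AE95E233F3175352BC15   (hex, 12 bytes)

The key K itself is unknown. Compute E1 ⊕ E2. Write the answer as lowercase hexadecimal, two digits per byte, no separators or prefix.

95ffd503a318582d403bee5d

E1 ⊕ E2 = (M1 ⊕ K) ⊕ (M2 ⊕ K) = M1 ⊕ M2 — the shared key cancels under XOR.
76 ^ e3 = 95
9a ^ 65 = ff
7b ^ ae = d5
96 ^ 95 = 03
41 ^ e2 = a3
2b ^ 33 = 18
ab ^ f3 = 58
3a ^ 17 = 2d
13 ^ 53 = 40
69 ^ 52 = 3b
52 ^ bc = ee
48 ^ 15 = 5d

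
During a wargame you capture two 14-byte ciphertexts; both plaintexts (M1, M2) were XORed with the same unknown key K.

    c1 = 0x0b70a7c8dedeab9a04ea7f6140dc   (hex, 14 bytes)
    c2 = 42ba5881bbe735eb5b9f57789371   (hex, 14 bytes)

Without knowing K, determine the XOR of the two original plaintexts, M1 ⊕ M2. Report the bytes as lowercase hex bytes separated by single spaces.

49 ca ff 49 65 39 9e 71 5f 75 28 19 d3 ad

c1 ⊕ c2 = (M1 ⊕ K) ⊕ (M2 ⊕ K) = M1 ⊕ M2 — the shared key cancels under XOR.
 11 xor  66 =  73
112 xor 186 = 202
167 xor  88 = 255
200 xor 129 =  73
222 xor 187 = 101
222 xor 231 =  57
171 xor  53 = 158
154 xor 235 = 113
  4 xor  91 =  95
234 xor 159 = 117
127 xor  87 =  40
 97 xor 120 =  25
 64 xor 147 = 211
220 xor 113 = 173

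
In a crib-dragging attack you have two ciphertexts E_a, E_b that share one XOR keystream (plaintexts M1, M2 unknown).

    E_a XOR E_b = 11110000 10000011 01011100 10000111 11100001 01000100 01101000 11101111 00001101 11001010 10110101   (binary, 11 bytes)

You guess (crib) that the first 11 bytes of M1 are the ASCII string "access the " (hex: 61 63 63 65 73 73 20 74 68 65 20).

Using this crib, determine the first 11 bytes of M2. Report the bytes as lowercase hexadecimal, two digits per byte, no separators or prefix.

91e03fe29237489b65af95

Since E_a ⊕ E_b = M1 ⊕ M2, XORing with the guessed M1 bytes yields the corresponding M2 bytes: M2 = (E_a ⊕ E_b) ⊕ M1.
11110000 XOR 01100001 = 10010001
10000011 XOR 01100011 = 11100000
01011100 XOR 01100011 = 00111111
10000111 XOR 01100101 = 11100010
11100001 XOR 01110011 = 10010010
01000100 XOR 01110011 = 00110111
01101000 XOR 00100000 = 01001000
11101111 XOR 01110100 = 10011011
00001101 XOR 01101000 = 01100101
11001010 XOR 01100101 = 10101111
10110101 XOR 00100000 = 10010101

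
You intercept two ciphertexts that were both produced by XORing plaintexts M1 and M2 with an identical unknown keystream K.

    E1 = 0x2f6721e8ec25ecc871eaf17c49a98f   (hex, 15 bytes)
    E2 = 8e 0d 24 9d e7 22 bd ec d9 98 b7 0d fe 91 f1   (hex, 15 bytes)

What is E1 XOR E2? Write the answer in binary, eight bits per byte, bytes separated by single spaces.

E1 ⊕ E2 = (M1 ⊕ K) ⊕ (M2 ⊕ K) = M1 ⊕ M2 — the shared key cancels under XOR.
 47 ⊕ 142 = 161
103 ⊕  13 = 106
 33 ⊕  36 =   5
232 ⊕ 157 = 117
236 ⊕ 231 =  11
 37 ⊕  34 =   7
236 ⊕ 189 =  81
200 ⊕ 236 =  36
113 ⊕ 217 = 168
234 ⊕ 152 = 114
241 ⊕ 183 =  70
124 ⊕  13 = 113
 73 ⊕ 254 = 183
169 ⊕ 145 =  56
143 ⊕ 241 = 126

10100001 01101010 00000101 01110101 00001011 00000111 01010001 00100100 10101000 01110010 01000110 01110001 10110111 00111000 01111110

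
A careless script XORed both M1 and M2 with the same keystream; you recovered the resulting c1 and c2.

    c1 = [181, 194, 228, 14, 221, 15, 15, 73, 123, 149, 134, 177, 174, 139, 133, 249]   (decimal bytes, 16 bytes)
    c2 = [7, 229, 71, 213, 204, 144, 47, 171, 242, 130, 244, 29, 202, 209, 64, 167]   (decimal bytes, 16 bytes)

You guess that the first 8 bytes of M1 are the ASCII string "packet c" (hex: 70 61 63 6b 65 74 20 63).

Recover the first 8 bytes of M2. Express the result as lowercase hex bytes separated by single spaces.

First, c1 ⊕ c2 = (M1 ⊕ K) ⊕ (M2 ⊕ K) = M1 ⊕ M2, so the key drops out. Then M2 = (M1 ⊕ M2) ⊕ M1 over the first 8 bytes.
byte 0: (b5 XOR 07) XOR 70 = b2 XOR 70 = c2
byte 1: (c2 XOR e5) XOR 61 = 27 XOR 61 = 46
byte 2: (e4 XOR 47) XOR 63 = a3 XOR 63 = c0
byte 3: (0e XOR d5) XOR 6b = db XOR 6b = b0
byte 4: (dd XOR cc) XOR 65 = 11 XOR 65 = 74
byte 5: (0f XOR 90) XOR 74 = 9f XOR 74 = eb
byte 6: (0f XOR 2f) XOR 20 = 20 XOR 20 = 00
byte 7: (49 XOR ab) XOR 63 = e2 XOR 63 = 81

c2 46 c0 b0 74 eb 00 81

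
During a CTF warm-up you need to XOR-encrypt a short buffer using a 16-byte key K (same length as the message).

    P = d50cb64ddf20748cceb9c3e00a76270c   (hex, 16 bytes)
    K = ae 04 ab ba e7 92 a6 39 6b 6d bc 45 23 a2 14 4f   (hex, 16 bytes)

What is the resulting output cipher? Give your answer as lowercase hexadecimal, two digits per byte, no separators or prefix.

7b081df738b2d2b5a5d47fa529d43343

byte 0: d5 xor ae = 7b
byte 1: 0c xor 04 = 08
byte 2: b6 xor ab = 1d
byte 3: 4d xor ba = f7
byte 4: df xor e7 = 38
byte 5: 20 xor 92 = b2
byte 6: 74 xor a6 = d2
byte 7: 8c xor 39 = b5
byte 8: ce xor 6b = a5
byte 9: b9 xor 6d = d4
byte 10: c3 xor bc = 7f
byte 11: e0 xor 45 = a5
byte 12: 0a xor 23 = 29
byte 13: 76 xor a2 = d4
byte 14: 27 xor 14 = 33
byte 15: 0c xor 4f = 43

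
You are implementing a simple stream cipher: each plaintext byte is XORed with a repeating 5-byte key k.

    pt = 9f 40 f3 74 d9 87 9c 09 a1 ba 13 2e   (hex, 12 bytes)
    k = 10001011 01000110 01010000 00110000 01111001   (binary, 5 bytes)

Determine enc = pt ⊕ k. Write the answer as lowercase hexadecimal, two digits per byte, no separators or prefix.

The 5-byte key repeats, so the effective keystream is 8b 46 50 30 79 8b 46 50 30 79 8b 46.
byte 0: 10011111 ⊕ 10001011 = 00010100
byte 1: 01000000 ⊕ 01000110 = 00000110
byte 2: 11110011 ⊕ 01010000 = 10100011
byte 3: 01110100 ⊕ 00110000 = 01000100
byte 4: 11011001 ⊕ 01111001 = 10100000
byte 5: 10000111 ⊕ 10001011 = 00001100
byte 6: 10011100 ⊕ 01000110 = 11011010
byte 7: 00001001 ⊕ 01010000 = 01011001
byte 8: 10100001 ⊕ 00110000 = 10010001
byte 9: 10111010 ⊕ 01111001 = 11000011
byte 10: 00010011 ⊕ 10001011 = 10011000
byte 11: 00101110 ⊕ 01000110 = 01101000

1406a344a00cda5991c39868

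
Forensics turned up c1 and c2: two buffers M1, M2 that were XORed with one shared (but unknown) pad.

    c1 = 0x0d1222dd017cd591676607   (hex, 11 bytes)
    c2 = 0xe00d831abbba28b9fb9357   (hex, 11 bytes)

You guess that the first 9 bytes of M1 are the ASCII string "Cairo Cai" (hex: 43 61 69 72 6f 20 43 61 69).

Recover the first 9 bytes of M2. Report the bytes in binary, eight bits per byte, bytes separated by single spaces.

10101110 01111110 11001000 10110101 11010101 11100110 10111110 01001001 11110101

First, c1 ⊕ c2 = (M1 ⊕ K) ⊕ (M2 ⊕ K) = M1 ⊕ M2, so the key drops out. Then M2 = (M1 ⊕ M2) ⊕ M1 over the first 9 bytes.
byte 0: (0d xor e0) xor 43 = ed xor 43 = ae
byte 1: (12 xor 0d) xor 61 = 1f xor 61 = 7e
byte 2: (22 xor 83) xor 69 = a1 xor 69 = c8
byte 3: (dd xor 1a) xor 72 = c7 xor 72 = b5
byte 4: (01 xor bb) xor 6f = ba xor 6f = d5
byte 5: (7c xor ba) xor 20 = c6 xor 20 = e6
byte 6: (d5 xor 28) xor 43 = fd xor 43 = be
byte 7: (91 xor b9) xor 61 = 28 xor 61 = 49
byte 8: (67 xor fb) xor 69 = 9c xor 69 = f5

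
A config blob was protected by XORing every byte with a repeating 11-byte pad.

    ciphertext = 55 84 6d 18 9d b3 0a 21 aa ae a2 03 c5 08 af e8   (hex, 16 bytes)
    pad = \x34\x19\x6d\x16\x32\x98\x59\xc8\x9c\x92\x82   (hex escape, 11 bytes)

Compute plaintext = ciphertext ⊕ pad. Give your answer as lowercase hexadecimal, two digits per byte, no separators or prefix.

619d000eaf2b53e9363c2037dc65b9da

The 11-byte key repeats, so the effective keystream is 34 19 6d 16 32 98 59 c8 9c 92 82 34 19 6d 16 32.
byte 0: 55 ⊕ 34 = 61
byte 1: 84 ⊕ 19 = 9d
byte 2: 6d ⊕ 6d = 00
byte 3: 18 ⊕ 16 = 0e
byte 4: 9d ⊕ 32 = af
byte 5: b3 ⊕ 98 = 2b
byte 6: 0a ⊕ 59 = 53
byte 7: 21 ⊕ c8 = e9
byte 8: aa ⊕ 9c = 36
byte 9: ae ⊕ 92 = 3c
byte 10: a2 ⊕ 82 = 20
byte 11: 03 ⊕ 34 = 37
byte 12: c5 ⊕ 19 = dc
byte 13: 08 ⊕ 6d = 65
byte 14: af ⊕ 16 = b9
byte 15: e8 ⊕ 32 = da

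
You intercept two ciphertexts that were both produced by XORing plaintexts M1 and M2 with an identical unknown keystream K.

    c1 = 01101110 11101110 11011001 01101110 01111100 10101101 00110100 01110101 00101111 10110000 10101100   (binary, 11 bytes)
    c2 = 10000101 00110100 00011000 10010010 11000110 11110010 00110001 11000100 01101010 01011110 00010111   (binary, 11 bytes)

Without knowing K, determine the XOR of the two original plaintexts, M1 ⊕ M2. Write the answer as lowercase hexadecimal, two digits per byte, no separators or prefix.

ebdac1fcba5f05b145eebb

c1 ⊕ c2 = (M1 ⊕ K) ⊕ (M2 ⊕ K) = M1 ⊕ M2 — the shared key cancels under XOR.
01101110 ⊕ 10000101 = 11101011
11101110 ⊕ 00110100 = 11011010
11011001 ⊕ 00011000 = 11000001
01101110 ⊕ 10010010 = 11111100
01111100 ⊕ 11000110 = 10111010
10101101 ⊕ 11110010 = 01011111
00110100 ⊕ 00110001 = 00000101
01110101 ⊕ 11000100 = 10110001
00101111 ⊕ 01101010 = 01000101
10110000 ⊕ 01011110 = 11101110
10101100 ⊕ 00010111 = 10111011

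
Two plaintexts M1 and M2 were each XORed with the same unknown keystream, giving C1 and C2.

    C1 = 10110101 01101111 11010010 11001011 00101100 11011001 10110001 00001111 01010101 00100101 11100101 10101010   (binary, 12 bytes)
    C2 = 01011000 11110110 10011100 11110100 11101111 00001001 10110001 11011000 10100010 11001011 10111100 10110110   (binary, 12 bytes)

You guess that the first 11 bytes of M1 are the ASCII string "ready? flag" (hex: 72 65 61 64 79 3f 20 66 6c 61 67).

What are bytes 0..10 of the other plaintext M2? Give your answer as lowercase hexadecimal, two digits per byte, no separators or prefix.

9ffc2f5bbaef20b19b8f3e

First, C1 ⊕ C2 = (M1 ⊕ K) ⊕ (M2 ⊕ K) = M1 ⊕ M2, so the key drops out. Then M2 = (M1 ⊕ M2) ⊕ M1 over the first 11 bytes.
byte 0: (b5 ^ 58) ^ 72 = ed ^ 72 = 9f
byte 1: (6f ^ f6) ^ 65 = 99 ^ 65 = fc
byte 2: (d2 ^ 9c) ^ 61 = 4e ^ 61 = 2f
byte 3: (cb ^ f4) ^ 64 = 3f ^ 64 = 5b
byte 4: (2c ^ ef) ^ 79 = c3 ^ 79 = ba
byte 5: (d9 ^ 09) ^ 3f = d0 ^ 3f = ef
byte 6: (b1 ^ b1) ^ 20 = 00 ^ 20 = 20
byte 7: (0f ^ d8) ^ 66 = d7 ^ 66 = b1
byte 8: (55 ^ a2) ^ 6c = f7 ^ 6c = 9b
byte 9: (25 ^ cb) ^ 61 = ee ^ 61 = 8f
byte 10: (e5 ^ bc) ^ 67 = 59 ^ 67 = 3e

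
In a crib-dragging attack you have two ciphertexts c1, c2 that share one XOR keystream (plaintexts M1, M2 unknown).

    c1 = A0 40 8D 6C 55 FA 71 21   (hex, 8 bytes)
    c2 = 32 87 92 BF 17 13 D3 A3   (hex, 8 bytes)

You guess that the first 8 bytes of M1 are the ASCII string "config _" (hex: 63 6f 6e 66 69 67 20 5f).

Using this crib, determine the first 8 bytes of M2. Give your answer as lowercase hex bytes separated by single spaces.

f1 a8 71 b5 2b 8e 82 dd

First, c1 ⊕ c2 = (M1 ⊕ K) ⊕ (M2 ⊕ K) = M1 ⊕ M2, so the key drops out. Then M2 = (M1 ⊕ M2) ⊕ M1 over the first 8 bytes.
byte 0: (a0 ⊕ 32) ⊕ 63 = 92 ⊕ 63 = f1
byte 1: (40 ⊕ 87) ⊕ 6f = c7 ⊕ 6f = a8
byte 2: (8d ⊕ 92) ⊕ 6e = 1f ⊕ 6e = 71
byte 3: (6c ⊕ bf) ⊕ 66 = d3 ⊕ 66 = b5
byte 4: (55 ⊕ 17) ⊕ 69 = 42 ⊕ 69 = 2b
byte 5: (fa ⊕ 13) ⊕ 67 = e9 ⊕ 67 = 8e
byte 6: (71 ⊕ d3) ⊕ 20 = a2 ⊕ 20 = 82
byte 7: (21 ⊕ a3) ⊕ 5f = 82 ⊕ 5f = dd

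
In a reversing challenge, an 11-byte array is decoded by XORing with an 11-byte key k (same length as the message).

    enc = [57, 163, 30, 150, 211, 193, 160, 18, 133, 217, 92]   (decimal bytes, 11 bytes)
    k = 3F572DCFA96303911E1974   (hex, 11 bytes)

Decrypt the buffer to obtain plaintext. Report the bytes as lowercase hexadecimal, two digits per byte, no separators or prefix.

06f433597aa2a3839bc028

XOR is its own inverse, so applying the key byte-wise gives the result directly.
byte 0:  57 ⊕  63 =   6
byte 1: 163 ⊕  87 = 244
byte 2:  30 ⊕  45 =  51
byte 3: 150 ⊕ 207 =  89
byte 4: 211 ⊕ 169 = 122
byte 5: 193 ⊕  99 = 162
byte 6: 160 ⊕   3 = 163
byte 7:  18 ⊕ 145 = 131
byte 8: 133 ⊕  30 = 155
byte 9: 217 ⊕  25 = 192
byte 10:  92 ⊕ 116 =  40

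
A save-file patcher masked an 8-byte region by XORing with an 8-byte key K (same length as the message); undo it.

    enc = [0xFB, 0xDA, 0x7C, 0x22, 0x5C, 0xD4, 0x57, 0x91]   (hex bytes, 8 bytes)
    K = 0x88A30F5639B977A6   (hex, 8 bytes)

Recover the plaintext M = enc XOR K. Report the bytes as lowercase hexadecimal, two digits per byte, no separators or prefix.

73797374656d2037

XOR is its own inverse, so applying the key byte-wise gives the result directly.
byte 0: fb xor 88 = 73
byte 1: da xor a3 = 79
byte 2: 7c xor 0f = 73
byte 3: 22 xor 56 = 74
byte 4: 5c xor 39 = 65
byte 5: d4 xor b9 = 6d
byte 6: 57 xor 77 = 20
byte 7: 91 xor a6 = 37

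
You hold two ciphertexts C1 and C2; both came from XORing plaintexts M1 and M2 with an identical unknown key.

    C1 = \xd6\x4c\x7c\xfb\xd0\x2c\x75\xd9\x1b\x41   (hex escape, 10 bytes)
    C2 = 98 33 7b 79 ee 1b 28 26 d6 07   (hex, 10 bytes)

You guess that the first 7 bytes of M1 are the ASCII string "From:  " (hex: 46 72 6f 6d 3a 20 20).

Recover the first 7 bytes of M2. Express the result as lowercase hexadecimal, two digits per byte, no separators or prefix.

080d68ef04177d

First, C1 ⊕ C2 = (M1 ⊕ K) ⊕ (M2 ⊕ K) = M1 ⊕ M2, so the key drops out. Then M2 = (M1 ⊕ M2) ⊕ M1 over the first 7 bytes.
byte 0: (d6 ^ 98) ^ 46 = 4e ^ 46 = 08
byte 1: (4c ^ 33) ^ 72 = 7f ^ 72 = 0d
byte 2: (7c ^ 7b) ^ 6f = 07 ^ 6f = 68
byte 3: (fb ^ 79) ^ 6d = 82 ^ 6d = ef
byte 4: (d0 ^ ee) ^ 3a = 3e ^ 3a = 04
byte 5: (2c ^ 1b) ^ 20 = 37 ^ 20 = 17
byte 6: (75 ^ 28) ^ 20 = 5d ^ 20 = 7d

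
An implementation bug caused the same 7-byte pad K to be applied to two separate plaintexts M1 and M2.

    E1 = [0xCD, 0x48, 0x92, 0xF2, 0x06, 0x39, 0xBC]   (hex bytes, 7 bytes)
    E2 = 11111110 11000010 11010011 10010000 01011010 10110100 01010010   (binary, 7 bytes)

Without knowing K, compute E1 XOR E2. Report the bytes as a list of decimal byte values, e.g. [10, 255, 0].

E1 ⊕ E2 = (M1 ⊕ K) ⊕ (M2 ⊕ K) = M1 ⊕ M2 — the shared key cancels under XOR.
205 XOR 254 =  51
 72 XOR 194 = 138
146 XOR 211 =  65
242 XOR 144 =  98
  6 XOR  90 =  92
 57 XOR 180 = 141
188 XOR  82 = 238

[51, 138, 65, 98, 92, 141, 238]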